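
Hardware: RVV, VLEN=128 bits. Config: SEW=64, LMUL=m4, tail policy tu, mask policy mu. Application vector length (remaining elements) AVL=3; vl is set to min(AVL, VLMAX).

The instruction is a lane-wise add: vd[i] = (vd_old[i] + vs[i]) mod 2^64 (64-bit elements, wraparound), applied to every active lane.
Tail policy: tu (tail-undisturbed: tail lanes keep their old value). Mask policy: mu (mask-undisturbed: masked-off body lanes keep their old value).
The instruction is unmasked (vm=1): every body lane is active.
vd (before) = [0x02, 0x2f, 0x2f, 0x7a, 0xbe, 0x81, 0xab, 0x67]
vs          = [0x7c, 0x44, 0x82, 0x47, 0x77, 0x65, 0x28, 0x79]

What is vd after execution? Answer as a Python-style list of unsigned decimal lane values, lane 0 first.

VLMAX = (128 × 4) / 64 = 8 lanes
vl ← min(3, 8) = 3
lane  0: add(0x02,0x7c) ⇒ 0x7e
lane  1: add(0x2f,0x44) ⇒ 0x73
lane  2: add(0x2f,0x82) ⇒ 0xb1
lane  3: tail/keep ⇒ 0x7a
lane  4: tail/keep ⇒ 0xbe
lane  5: tail/keep ⇒ 0x81
lane  6: tail/keep ⇒ 0xab
lane  7: tail/keep ⇒ 0x67

vd = [126, 115, 177, 122, 190, 129, 171, 103]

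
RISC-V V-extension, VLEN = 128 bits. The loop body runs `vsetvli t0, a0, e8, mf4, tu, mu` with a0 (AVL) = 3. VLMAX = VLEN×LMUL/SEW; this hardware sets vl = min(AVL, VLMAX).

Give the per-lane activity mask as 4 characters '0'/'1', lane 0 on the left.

lanes per group: 128·1/4/8 = 4
vl ← min(3, 4) = 3
bits (lane 0 leftmost): 1110

predicate = 1110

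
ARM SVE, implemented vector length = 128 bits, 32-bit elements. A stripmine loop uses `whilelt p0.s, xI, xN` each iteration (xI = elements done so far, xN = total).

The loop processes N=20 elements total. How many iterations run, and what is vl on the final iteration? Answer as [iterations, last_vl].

[iterations, last_vl] = [5, 4]

register lanes = 128/32 = 4
iterations = ceil(20/4) = 5; final-pass vl = 4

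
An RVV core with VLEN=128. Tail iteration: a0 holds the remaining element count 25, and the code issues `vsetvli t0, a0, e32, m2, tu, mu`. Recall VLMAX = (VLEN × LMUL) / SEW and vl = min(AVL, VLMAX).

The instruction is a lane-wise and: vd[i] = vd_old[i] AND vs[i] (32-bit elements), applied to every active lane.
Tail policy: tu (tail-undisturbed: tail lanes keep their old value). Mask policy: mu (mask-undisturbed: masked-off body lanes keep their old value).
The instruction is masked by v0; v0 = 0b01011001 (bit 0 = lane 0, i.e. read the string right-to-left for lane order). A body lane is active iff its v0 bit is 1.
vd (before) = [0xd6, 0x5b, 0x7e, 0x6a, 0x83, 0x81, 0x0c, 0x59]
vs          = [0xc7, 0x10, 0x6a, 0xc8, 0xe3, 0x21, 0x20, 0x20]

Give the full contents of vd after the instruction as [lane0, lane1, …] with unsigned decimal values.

VLMAX = (128 × 2) / 32 = 8 lanes
AVL=25 > VLMAX=8, so vl = 8
lane  0: and(0xd6,0xc7) ⇒ 0xc6
lane  1: mask-off/keep ⇒ 0x5b
lane  2: mask-off/keep ⇒ 0x7e
lane  3: and(0x6a,0xc8) ⇒ 0x48
lane  4: and(0x83,0xe3) ⇒ 0x83
lane  5: mask-off/keep ⇒ 0x81
lane  6: and(0x0c,0x20) ⇒ 0x00
lane  7: mask-off/keep ⇒ 0x59

vd = [198, 91, 126, 72, 131, 129, 0, 89]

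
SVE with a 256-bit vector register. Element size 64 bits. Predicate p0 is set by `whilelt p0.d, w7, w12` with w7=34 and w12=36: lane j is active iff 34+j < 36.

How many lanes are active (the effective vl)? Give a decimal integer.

256-bit reg / 64-bit elem → 4 lanes
whilelt: lane j active iff 34+j < 36 → j < 2 → 2 active

vl = 2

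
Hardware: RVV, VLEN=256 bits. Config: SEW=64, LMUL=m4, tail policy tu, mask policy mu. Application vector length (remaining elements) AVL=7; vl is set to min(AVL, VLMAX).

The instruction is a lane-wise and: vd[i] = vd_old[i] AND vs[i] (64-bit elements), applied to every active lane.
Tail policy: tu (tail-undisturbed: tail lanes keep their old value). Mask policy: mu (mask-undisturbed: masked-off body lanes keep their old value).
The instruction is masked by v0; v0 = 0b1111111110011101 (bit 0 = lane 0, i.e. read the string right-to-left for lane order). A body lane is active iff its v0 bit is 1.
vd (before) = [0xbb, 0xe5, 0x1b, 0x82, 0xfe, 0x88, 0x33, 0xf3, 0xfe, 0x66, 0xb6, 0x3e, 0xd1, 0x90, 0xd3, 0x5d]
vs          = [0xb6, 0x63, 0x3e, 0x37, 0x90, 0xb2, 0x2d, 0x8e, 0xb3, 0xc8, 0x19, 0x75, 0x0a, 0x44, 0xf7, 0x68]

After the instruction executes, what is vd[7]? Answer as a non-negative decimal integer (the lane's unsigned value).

vd[7] = 243

lanes per group: 256·4/64 = 16
vl = min(AVL, VLMAX) = min(7, 16) = 7
lane  0: and(0xbb,0xb6) ⇒ 0xb2
lane  1: mask-off/keep ⇒ 0xe5
lane  2: and(0x1b,0x3e) ⇒ 0x1a
lane  3: and(0x82,0x37) ⇒ 0x02
lane  4: and(0xfe,0x90) ⇒ 0x90
lane  5: mask-off/keep ⇒ 0x88
lane  6: mask-off/keep ⇒ 0x33
lane  7: tail/keep ⇒ 0xf3
lane  8: tail/keep ⇒ 0xfe
lane  9: tail/keep ⇒ 0x66
lane 10: tail/keep ⇒ 0xb6
lane 11: tail/keep ⇒ 0x3e
lane 12: tail/keep ⇒ 0xd1
lane 13: tail/keep ⇒ 0x90
lane 14: tail/keep ⇒ 0xd3
lane 15: tail/keep ⇒ 0x5d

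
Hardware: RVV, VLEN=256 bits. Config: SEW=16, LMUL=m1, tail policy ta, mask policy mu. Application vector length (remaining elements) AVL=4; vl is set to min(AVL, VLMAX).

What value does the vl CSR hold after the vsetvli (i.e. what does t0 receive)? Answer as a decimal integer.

VLMAX = VLEN×LMUL/SEW = 256×1/16 = 16
vl = min(AVL, VLMAX) = min(4, 16) = 4

vl = 4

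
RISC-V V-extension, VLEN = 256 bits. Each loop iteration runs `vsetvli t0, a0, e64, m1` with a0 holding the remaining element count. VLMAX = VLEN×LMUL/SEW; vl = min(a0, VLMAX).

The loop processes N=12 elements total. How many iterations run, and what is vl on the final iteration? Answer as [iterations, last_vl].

[iterations, last_vl] = [3, 4]

lanes per group: 256·1/64 = 4
N=12: ⌈12/4⌉ = 3 iters; last vl = 12 − 2×4 = 4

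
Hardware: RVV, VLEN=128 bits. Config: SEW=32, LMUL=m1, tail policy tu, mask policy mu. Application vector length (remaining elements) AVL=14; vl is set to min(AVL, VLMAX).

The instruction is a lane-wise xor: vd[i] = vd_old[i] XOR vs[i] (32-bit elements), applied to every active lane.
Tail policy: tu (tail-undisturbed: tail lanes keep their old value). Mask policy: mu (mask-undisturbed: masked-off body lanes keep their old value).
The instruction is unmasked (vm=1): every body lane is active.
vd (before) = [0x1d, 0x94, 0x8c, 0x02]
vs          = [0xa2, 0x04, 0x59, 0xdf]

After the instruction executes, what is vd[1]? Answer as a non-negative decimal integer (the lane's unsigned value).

lanes per group: 128·1/32 = 4
vl ← min(14, 4) = 4
  i=0: xor(0x1d,0xa2) → 191
  i=1: xor(0x94,0x04) → 144
  i=2: xor(0x8c,0x59) → 213
  i=3: xor(0x02,0xdf) → 221

vd[1] = 144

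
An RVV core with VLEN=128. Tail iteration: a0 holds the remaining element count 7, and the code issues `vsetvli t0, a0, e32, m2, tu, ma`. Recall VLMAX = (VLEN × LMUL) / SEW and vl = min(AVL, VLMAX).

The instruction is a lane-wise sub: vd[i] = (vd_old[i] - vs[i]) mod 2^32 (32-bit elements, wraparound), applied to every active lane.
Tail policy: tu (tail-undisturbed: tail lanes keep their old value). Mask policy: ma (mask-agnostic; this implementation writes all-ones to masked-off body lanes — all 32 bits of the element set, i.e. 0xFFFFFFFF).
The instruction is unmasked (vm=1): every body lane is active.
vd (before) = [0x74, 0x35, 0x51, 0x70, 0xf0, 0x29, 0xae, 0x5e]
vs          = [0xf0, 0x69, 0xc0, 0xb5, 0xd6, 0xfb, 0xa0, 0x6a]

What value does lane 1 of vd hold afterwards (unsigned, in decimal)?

VLMAX = VLEN×LMUL/SEW = 128×2/32 = 8
vl ← min(7, 8) = 7
lane  0: sub(0x74,0xf0) ⇒ 0xffffff84
lane  1: sub(0x35,0x69) ⇒ 0xffffffcc
lane  2: sub(0x51,0xc0) ⇒ 0xffffff91
lane  3: sub(0x70,0xb5) ⇒ 0xffffffbb
lane  4: sub(0xf0,0xd6) ⇒ 0x1a
lane  5: sub(0x29,0xfb) ⇒ 0xffffff2e
lane  6: sub(0xae,0xa0) ⇒ 0x0e
lane  7: tail/keep ⇒ 0x5e

vd[1] = 4294967244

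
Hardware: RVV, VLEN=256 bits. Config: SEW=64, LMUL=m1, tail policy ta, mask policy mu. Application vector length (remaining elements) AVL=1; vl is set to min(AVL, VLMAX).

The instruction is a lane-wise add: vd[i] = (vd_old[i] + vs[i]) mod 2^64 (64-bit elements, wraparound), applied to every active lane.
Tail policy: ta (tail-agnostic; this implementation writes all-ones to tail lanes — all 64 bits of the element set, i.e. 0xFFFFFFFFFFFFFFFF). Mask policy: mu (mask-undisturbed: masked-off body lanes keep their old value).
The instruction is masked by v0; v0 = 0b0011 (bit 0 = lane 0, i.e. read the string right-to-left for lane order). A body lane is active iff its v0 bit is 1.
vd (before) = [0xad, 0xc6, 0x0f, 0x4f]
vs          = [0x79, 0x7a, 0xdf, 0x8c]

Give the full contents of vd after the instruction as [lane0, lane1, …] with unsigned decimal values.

VLMAX = VLEN×LMUL/SEW = 256×1/64 = 4
vl ← min(1, 4) = 1
  i=0: add(0xad,0x79) → 294
  i=1: tail/ones → 18446744073709551615
  i=2: tail/ones → 18446744073709551615
  i=3: tail/ones → 18446744073709551615

vd = [294, 18446744073709551615, 18446744073709551615, 18446744073709551615]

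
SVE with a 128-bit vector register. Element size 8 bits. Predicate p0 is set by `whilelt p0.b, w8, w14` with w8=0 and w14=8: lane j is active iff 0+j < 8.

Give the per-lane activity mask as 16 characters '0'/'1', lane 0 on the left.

register lanes = 128/8 = 16
whilelt: lane j active iff 0+j < 8 → j < 8 → 8 active
bits (lane 0 leftmost): 1111111100000000

predicate = 1111111100000000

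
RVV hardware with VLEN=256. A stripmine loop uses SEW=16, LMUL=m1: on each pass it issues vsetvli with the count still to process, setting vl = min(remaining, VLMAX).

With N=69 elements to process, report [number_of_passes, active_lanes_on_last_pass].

[iterations, last_vl] = [5, 5]

VLMAX = (256 × 1) / 16 = 16 lanes
69 elements at 16/iter → 5 passes, remainder 5 on the last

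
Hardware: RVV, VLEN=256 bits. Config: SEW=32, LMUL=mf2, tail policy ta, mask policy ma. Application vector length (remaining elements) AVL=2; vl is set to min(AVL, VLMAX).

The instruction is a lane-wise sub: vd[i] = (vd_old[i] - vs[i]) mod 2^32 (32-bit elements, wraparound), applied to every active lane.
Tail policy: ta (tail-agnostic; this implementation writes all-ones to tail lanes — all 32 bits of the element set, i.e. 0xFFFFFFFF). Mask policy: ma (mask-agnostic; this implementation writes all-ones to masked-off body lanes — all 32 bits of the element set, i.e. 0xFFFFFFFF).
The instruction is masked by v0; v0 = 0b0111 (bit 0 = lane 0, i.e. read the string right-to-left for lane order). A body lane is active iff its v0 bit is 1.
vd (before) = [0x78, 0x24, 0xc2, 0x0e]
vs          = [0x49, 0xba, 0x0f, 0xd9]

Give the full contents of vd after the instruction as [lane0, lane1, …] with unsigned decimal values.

vd = [47, 4294967146, 4294967295, 4294967295]

VLMAX = (256 × 1/2) / 32 = 4 lanes
vl ← min(2, 4) = 2
[0] sub(0x78,0x49) = 0x2f
[1] sub(0x24,0xba) = 0xffffff6a
[2] tail/ones = 0xffffffff
[3] tail/ones = 0xffffffff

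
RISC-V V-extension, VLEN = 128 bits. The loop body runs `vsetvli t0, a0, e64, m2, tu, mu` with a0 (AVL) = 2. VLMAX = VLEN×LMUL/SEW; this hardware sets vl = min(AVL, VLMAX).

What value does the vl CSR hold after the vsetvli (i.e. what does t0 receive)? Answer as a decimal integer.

vl = 2

VLMAX = (128 × 2) / 64 = 4 lanes
vl ← min(2, 4) = 2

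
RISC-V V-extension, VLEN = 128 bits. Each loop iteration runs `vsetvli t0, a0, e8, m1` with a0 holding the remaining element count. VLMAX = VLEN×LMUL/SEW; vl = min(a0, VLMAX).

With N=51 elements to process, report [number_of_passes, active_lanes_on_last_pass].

[iterations, last_vl] = [4, 3]

VLMAX = (128 × 1) / 8 = 16 lanes
iterations = ceil(51/16) = 4; final-pass vl = 3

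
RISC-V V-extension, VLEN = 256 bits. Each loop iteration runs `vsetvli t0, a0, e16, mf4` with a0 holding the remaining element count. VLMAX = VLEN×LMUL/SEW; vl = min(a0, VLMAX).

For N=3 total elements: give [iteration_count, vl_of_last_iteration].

lanes per group: 256·1/4/16 = 4
N=3: ⌈3/4⌉ = 1 iters; last vl = 3 − 0×4 = 3

[iterations, last_vl] = [1, 3]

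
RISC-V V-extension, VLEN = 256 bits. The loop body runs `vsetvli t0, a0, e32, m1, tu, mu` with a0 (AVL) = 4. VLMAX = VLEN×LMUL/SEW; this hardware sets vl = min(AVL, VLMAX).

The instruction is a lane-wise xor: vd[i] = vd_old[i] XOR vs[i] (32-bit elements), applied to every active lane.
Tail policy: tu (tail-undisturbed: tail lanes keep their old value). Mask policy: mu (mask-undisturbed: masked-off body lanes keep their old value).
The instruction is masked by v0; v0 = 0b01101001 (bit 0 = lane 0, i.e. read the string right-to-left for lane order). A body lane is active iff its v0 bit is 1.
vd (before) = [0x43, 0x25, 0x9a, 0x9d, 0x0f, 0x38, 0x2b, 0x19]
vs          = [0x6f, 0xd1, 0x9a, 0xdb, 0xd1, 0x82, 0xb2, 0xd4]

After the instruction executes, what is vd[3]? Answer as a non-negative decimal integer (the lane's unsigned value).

vd[3] = 70

VLMAX = VLEN×LMUL/SEW = 256×1/32 = 8
vl ← min(4, 8) = 4
lane  0: xor(0x43,0x6f) ⇒ 0x2c
lane  1: mask-off/keep ⇒ 0x25
lane  2: mask-off/keep ⇒ 0x9a
lane  3: xor(0x9d,0xdb) ⇒ 0x46
lane  4: tail/keep ⇒ 0x0f
lane  5: tail/keep ⇒ 0x38
lane  6: tail/keep ⇒ 0x2b
lane  7: tail/keep ⇒ 0x19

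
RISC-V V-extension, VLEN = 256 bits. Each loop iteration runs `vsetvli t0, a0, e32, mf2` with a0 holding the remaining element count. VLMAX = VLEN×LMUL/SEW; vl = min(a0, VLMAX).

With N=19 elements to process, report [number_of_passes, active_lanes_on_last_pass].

VLMAX = (256 × 1/2) / 32 = 4 lanes
N=19: ⌈19/4⌉ = 5 iters; last vl = 19 − 4×4 = 3

[iterations, last_vl] = [5, 3]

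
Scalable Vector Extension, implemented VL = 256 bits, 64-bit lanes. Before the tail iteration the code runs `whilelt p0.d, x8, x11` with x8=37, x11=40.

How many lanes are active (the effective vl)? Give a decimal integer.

vl = 3

register lanes = 256/64 = 4
p0[j] = (37+j < 40); true for j=0..2 → 3 lanes set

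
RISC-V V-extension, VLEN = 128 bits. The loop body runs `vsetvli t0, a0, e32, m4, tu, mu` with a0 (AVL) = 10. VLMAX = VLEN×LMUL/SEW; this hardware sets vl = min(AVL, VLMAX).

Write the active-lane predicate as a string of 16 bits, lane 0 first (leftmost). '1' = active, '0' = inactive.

predicate = 1111111111000000

lanes per group: 128·4/32 = 16
vl = min(AVL, VLMAX) = min(10, 16) = 10
bits (lane 0 leftmost): 1111111111000000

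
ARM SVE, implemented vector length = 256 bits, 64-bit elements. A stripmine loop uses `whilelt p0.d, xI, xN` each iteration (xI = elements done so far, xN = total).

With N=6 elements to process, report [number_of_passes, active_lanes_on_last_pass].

[iterations, last_vl] = [2, 2]

256-bit reg / 64-bit elem → 4 lanes
N=6: ⌈6/4⌉ = 2 iters; last vl = 6 − 1×4 = 2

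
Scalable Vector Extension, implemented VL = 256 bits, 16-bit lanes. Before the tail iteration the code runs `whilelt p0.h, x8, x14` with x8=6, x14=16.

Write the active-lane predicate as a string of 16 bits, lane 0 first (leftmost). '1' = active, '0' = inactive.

predicate = 1111111111000000

register lanes = 256/16 = 16
whilelt: lane j active iff 6+j < 16 → j < 10 → 10 active
bits (lane 0 leftmost): 1111111111000000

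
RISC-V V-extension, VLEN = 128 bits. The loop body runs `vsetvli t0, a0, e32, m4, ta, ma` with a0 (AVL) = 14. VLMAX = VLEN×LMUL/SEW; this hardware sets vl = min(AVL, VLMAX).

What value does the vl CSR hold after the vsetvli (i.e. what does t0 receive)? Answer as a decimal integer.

vl = 14

lanes per group: 128·4/32 = 16
vl = min(AVL, VLMAX) = min(14, 16) = 14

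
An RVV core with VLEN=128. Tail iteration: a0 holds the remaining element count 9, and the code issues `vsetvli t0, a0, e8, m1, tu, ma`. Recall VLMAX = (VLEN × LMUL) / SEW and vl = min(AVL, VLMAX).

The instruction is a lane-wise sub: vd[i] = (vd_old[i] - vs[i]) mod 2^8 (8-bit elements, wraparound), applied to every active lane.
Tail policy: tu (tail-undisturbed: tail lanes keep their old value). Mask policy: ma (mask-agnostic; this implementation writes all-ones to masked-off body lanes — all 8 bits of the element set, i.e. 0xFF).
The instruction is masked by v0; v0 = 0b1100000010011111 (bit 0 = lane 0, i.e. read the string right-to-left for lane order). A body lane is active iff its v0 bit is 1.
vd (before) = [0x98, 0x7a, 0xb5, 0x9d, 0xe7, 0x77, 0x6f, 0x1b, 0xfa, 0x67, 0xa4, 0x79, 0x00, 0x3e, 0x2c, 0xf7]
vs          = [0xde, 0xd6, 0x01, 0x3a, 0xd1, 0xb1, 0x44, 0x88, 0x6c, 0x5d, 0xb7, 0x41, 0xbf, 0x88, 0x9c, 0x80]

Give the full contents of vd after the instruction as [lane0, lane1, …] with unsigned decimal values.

vd = [186, 164, 180, 99, 22, 255, 255, 147, 255, 103, 164, 121, 0, 62, 44, 247]

VLMAX = VLEN×LMUL/SEW = 128×1/8 = 16
vl = min(AVL, VLMAX) = min(9, 16) = 9
lane  0: sub(0x98,0xde) ⇒ 0xba
lane  1: sub(0x7a,0xd6) ⇒ 0xa4
lane  2: sub(0xb5,0x01) ⇒ 0xb4
lane  3: sub(0x9d,0x3a) ⇒ 0x63
lane  4: sub(0xe7,0xd1) ⇒ 0x16
lane  5: mask-off/ones ⇒ 0xff
lane  6: mask-off/ones ⇒ 0xff
lane  7: sub(0x1b,0x88) ⇒ 0x93
lane  8: mask-off/ones ⇒ 0xff
lane  9: tail/keep ⇒ 0x67
lane 10: tail/keep ⇒ 0xa4
lane 11: tail/keep ⇒ 0x79
lane 12: tail/keep ⇒ 0x00
lane 13: tail/keep ⇒ 0x3e
lane 14: tail/keep ⇒ 0x2c
lane 15: tail/keep ⇒ 0xf7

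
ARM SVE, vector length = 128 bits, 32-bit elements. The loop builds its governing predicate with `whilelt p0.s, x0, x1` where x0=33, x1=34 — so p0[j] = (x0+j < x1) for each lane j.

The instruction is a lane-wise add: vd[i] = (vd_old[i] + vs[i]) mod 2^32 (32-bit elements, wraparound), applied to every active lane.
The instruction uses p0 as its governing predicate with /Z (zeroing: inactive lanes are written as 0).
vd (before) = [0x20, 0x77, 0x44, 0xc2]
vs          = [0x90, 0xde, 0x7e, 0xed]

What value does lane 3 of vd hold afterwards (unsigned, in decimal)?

lane count: 128 div 32 = 4
p0[j] = (33+j < 34); true for j=0..0 → 1 lanes set
[0] add(0x20,0x90) = 0xb0
[1] tail/zero = 0x00
[2] tail/zero = 0x00
[3] tail/zero = 0x00

vd[3] = 0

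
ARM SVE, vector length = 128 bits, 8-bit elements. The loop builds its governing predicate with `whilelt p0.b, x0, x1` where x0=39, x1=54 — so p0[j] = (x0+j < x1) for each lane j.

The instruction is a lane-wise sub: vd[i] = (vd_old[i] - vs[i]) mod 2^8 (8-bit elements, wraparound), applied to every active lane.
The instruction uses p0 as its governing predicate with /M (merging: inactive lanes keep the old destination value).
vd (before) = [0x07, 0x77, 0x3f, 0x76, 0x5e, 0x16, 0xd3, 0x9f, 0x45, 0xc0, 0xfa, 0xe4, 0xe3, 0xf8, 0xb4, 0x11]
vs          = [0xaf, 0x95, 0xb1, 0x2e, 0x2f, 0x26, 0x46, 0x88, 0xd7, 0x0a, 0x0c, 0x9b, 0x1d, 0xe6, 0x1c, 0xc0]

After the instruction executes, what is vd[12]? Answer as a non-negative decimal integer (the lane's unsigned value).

vd[12] = 198

128-bit reg / 8-bit elem → 16 lanes
whilelt: lane j active iff 39+j < 54 → j < 15 → 15 active
lane  0: sub(0x07,0xaf) ⇒ 0x58
lane  1: sub(0x77,0x95) ⇒ 0xe2
lane  2: sub(0x3f,0xb1) ⇒ 0x8e
lane  3: sub(0x76,0x2e) ⇒ 0x48
lane  4: sub(0x5e,0x2f) ⇒ 0x2f
lane  5: sub(0x16,0x26) ⇒ 0xf0
lane  6: sub(0xd3,0x46) ⇒ 0x8d
lane  7: sub(0x9f,0x88) ⇒ 0x17
lane  8: sub(0x45,0xd7) ⇒ 0x6e
lane  9: sub(0xc0,0x0a) ⇒ 0xb6
lane 10: sub(0xfa,0x0c) ⇒ 0xee
lane 11: sub(0xe4,0x9b) ⇒ 0x49
lane 12: sub(0xe3,0x1d) ⇒ 0xc6
lane 13: sub(0xf8,0xe6) ⇒ 0x12
lane 14: sub(0xb4,0x1c) ⇒ 0x98
lane 15: tail/keep ⇒ 0x11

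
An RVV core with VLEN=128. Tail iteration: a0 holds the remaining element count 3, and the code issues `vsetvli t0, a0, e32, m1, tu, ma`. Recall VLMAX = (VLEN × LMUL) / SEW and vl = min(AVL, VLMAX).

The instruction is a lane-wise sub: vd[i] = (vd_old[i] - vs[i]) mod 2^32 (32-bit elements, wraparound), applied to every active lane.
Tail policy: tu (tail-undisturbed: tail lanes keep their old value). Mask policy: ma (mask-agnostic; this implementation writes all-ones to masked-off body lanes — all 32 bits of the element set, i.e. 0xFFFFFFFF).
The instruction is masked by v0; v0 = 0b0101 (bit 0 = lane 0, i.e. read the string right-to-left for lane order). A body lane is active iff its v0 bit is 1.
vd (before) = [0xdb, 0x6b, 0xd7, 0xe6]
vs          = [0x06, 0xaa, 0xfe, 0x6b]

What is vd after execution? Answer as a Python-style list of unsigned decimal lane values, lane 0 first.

vd = [213, 4294967295, 4294967257, 230]

VLMAX = (128 × 1) / 32 = 4 lanes
vl = min(AVL, VLMAX) = min(3, 4) = 3
  i=0: sub(0xdb,0x06) → 213
  i=1: mask-off/ones → 4294967295
  i=2: sub(0xd7,0xfe) → 4294967257
  i=3: tail/keep → 230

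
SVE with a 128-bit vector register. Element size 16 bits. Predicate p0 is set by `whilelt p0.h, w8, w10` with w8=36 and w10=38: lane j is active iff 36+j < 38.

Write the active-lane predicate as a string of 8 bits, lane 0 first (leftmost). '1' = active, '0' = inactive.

predicate = 11000000

register lanes = 128/16 = 8
whilelt: lane j active iff 36+j < 38 → j < 2 → 2 active
bits (lane 0 leftmost): 11000000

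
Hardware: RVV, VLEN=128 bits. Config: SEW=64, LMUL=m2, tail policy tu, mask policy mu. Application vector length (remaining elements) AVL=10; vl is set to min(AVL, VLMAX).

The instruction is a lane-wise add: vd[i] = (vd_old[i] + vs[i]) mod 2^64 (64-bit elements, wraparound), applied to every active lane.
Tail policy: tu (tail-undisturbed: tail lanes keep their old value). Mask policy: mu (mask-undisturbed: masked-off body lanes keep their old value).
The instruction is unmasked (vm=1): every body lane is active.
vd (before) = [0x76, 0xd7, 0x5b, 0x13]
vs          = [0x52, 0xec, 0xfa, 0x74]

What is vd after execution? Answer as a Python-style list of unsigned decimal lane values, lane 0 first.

vd = [200, 451, 341, 135]

VLMAX = VLEN×LMUL/SEW = 128×2/64 = 4
vl = min(AVL, VLMAX) = min(10, 4) = 4
lane  0: add(0x76,0x52) ⇒ 0xc8
lane  1: add(0xd7,0xec) ⇒ 0x1c3
lane  2: add(0x5b,0xfa) ⇒ 0x155
lane  3: add(0x13,0x74) ⇒ 0x87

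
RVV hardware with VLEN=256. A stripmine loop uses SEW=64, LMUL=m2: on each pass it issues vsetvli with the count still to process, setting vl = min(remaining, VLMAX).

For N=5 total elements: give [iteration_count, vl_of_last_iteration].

lanes per group: 256·2/64 = 8
5 elements at 8/iter → 1 passes, remainder 5 on the last

[iterations, last_vl] = [1, 5]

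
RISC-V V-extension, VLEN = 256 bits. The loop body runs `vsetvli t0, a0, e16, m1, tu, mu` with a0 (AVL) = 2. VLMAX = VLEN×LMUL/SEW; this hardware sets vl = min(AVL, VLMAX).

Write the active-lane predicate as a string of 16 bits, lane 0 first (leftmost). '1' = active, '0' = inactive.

VLMAX = VLEN×LMUL/SEW = 256×1/16 = 16
vl = min(AVL, VLMAX) = min(2, 16) = 2
bits (lane 0 leftmost): 1100000000000000

predicate = 1100000000000000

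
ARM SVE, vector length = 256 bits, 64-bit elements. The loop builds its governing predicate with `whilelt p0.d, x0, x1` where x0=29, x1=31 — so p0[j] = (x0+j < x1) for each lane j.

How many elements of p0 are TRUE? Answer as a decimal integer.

vl = 2

register lanes = 256/64 = 4
active while 29+j < 31, i.e. j ∈ [0,2) capped at 4 ⇒ 2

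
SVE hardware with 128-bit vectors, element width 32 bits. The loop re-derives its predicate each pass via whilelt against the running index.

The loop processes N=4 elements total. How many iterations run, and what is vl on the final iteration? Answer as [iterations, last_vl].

128-bit reg / 32-bit elem → 4 lanes
N=4: ⌈4/4⌉ = 1 iters; last vl = 4 − 0×4 = 4

[iterations, last_vl] = [1, 4]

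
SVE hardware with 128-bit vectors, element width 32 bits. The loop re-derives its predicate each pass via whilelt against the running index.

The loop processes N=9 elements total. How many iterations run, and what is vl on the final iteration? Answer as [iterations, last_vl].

[iterations, last_vl] = [3, 1]

lane count: 128 div 32 = 4
iterations = ceil(9/4) = 3; final-pass vl = 1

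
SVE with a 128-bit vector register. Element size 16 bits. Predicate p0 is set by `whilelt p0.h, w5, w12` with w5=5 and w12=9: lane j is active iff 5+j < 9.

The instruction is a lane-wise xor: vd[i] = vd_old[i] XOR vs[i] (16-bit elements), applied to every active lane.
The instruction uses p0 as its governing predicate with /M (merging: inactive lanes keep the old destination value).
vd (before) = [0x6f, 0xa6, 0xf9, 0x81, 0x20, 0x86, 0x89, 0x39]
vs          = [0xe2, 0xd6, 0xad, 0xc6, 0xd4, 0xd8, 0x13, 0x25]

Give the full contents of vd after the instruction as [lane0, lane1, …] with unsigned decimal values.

vd = [141, 112, 84, 71, 32, 134, 137, 57]

register lanes = 128/16 = 8
whilelt: lane j active iff 5+j < 9 → j < 4 → 4 active
lane  0: xor(0x6f,0xe2) ⇒ 0x8d
lane  1: xor(0xa6,0xd6) ⇒ 0x70
lane  2: xor(0xf9,0xad) ⇒ 0x54
lane  3: xor(0x81,0xc6) ⇒ 0x47
lane  4: tail/keep ⇒ 0x20
lane  5: tail/keep ⇒ 0x86
lane  6: tail/keep ⇒ 0x89
lane  7: tail/keep ⇒ 0x39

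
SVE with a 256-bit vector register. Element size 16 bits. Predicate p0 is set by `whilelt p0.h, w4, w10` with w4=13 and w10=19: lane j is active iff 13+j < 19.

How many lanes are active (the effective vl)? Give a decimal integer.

lane count: 256 div 16 = 16
active while 13+j < 19, i.e. j ∈ [0,6) capped at 16 ⇒ 6

vl = 6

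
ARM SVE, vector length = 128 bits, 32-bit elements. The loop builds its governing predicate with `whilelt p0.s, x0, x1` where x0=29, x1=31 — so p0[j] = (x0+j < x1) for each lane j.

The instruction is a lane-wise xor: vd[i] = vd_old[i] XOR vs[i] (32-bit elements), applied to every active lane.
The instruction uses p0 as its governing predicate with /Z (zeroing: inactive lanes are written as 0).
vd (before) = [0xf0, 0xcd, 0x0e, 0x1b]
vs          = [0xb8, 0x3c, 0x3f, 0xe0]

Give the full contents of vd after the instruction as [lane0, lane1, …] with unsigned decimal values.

lane count: 128 div 32 = 4
active while 29+j < 31, i.e. j ∈ [0,2) capped at 4 ⇒ 2
lane  0: xor(0xf0,0xb8) ⇒ 0x48
lane  1: xor(0xcd,0x3c) ⇒ 0xf1
lane  2: tail/zero ⇒ 0x00
lane  3: tail/zero ⇒ 0x00

vd = [72, 241, 0, 0]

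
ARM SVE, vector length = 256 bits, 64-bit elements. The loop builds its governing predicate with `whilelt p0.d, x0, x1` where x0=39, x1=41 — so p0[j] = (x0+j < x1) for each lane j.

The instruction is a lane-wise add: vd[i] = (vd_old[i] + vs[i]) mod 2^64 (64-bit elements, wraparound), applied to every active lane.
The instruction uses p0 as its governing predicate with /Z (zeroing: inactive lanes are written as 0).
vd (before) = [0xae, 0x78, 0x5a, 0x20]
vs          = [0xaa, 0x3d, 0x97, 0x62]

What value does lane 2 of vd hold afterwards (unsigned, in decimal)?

vd[2] = 0

register lanes = 256/64 = 4
whilelt: lane j active iff 39+j < 41 → j < 2 → 2 active
vd[0] add(0xae,0xaa) -> 0x158
vd[1] add(0x78,0x3d) -> 0xb5
vd[2] tail/zero -> 0x00
vd[3] tail/zero -> 0x00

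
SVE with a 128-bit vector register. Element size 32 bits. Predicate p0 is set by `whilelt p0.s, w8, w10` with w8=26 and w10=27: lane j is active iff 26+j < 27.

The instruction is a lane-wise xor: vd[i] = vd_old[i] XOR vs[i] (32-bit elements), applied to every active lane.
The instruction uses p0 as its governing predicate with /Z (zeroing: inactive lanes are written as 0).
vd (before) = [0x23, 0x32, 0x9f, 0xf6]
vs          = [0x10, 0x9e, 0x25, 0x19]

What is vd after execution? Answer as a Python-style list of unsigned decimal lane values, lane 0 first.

128-bit reg / 32-bit elem → 4 lanes
active while 26+j < 27, i.e. j ∈ [0,1) capped at 4 ⇒ 1
  i=0: xor(0x23,0x10) → 51
  i=1: tail/zero → 0
  i=2: tail/zero → 0
  i=3: tail/zero → 0

vd = [51, 0, 0, 0]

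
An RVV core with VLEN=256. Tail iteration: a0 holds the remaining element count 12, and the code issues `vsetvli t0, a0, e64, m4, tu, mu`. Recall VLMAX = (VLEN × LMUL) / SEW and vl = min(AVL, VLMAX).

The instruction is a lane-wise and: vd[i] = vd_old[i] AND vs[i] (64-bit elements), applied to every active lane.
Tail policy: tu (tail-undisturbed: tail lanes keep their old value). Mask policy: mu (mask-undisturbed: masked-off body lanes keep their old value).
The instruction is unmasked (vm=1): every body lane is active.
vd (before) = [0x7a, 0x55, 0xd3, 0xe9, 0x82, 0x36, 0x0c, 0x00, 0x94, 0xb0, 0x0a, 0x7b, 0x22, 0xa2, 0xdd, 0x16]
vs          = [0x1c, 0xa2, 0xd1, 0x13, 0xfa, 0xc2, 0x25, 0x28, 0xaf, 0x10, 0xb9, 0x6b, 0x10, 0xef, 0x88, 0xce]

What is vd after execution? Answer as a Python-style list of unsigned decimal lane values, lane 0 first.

vd = [24, 0, 209, 1, 130, 2, 4, 0, 132, 16, 8, 107, 34, 162, 221, 22]

lanes per group: 256·4/64 = 16
vl = min(AVL, VLMAX) = min(12, 16) = 12
[0] and(0x7a,0x1c) = 0x18
[1] and(0x55,0xa2) = 0x00
[2] and(0xd3,0xd1) = 0xd1
[3] and(0xe9,0x13) = 0x01
[4] and(0x82,0xfa) = 0x82
[5] and(0x36,0xc2) = 0x02
[6] and(0x0c,0x25) = 0x04
[7] and(0x00,0x28) = 0x00
[8] and(0x94,0xaf) = 0x84
[9] and(0xb0,0x10) = 0x10
[10] and(0x0a,0xb9) = 0x08
[11] and(0x7b,0x6b) = 0x6b
[12] tail/keep = 0x22
[13] tail/keep = 0xa2
[14] tail/keep = 0xdd
[15] tail/keep = 0x16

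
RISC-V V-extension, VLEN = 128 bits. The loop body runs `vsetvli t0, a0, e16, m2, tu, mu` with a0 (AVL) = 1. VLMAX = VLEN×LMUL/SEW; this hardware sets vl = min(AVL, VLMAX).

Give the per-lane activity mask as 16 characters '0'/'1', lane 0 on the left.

predicate = 1000000000000000

lanes per group: 128·2/16 = 16
AVL=1 ≤ VLMAX=16, so vl = 1
bits (lane 0 leftmost): 1000000000000000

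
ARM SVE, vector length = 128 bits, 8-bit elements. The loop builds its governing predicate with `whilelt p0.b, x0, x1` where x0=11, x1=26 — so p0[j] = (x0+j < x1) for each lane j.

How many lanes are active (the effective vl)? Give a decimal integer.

lane count: 128 div 8 = 16
active while 11+j < 26, i.e. j ∈ [0,15) capped at 16 ⇒ 15

vl = 15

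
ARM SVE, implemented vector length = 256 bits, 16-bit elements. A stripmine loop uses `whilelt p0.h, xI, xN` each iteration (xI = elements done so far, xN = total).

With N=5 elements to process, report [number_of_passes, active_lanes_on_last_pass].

[iterations, last_vl] = [1, 5]

256-bit reg / 16-bit elem → 16 lanes
5 elements at 16/iter → 1 passes, remainder 5 on the last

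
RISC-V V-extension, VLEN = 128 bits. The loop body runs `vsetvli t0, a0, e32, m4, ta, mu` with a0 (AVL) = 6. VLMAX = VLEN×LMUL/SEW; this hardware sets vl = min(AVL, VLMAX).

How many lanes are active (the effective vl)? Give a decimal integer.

VLMAX = VLEN×LMUL/SEW = 128×4/32 = 16
vl = min(AVL, VLMAX) = min(6, 16) = 6

vl = 6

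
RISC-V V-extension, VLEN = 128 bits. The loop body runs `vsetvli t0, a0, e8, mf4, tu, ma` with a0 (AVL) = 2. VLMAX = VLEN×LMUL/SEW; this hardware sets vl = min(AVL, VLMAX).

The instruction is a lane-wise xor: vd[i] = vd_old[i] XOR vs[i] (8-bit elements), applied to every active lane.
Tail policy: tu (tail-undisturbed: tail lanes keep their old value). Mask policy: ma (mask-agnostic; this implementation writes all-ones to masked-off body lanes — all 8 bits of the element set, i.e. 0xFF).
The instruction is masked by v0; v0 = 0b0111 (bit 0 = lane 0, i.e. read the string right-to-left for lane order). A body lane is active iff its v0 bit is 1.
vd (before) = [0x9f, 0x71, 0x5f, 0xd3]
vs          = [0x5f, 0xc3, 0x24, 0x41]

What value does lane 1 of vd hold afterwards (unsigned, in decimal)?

VLMAX = (128 × 1/4) / 8 = 4 lanes
vl = min(AVL, VLMAX) = min(2, 4) = 2
lane  0: xor(0x9f,0x5f) ⇒ 0xc0
lane  1: xor(0x71,0xc3) ⇒ 0xb2
lane  2: tail/keep ⇒ 0x5f
lane  3: tail/keep ⇒ 0xd3

vd[1] = 178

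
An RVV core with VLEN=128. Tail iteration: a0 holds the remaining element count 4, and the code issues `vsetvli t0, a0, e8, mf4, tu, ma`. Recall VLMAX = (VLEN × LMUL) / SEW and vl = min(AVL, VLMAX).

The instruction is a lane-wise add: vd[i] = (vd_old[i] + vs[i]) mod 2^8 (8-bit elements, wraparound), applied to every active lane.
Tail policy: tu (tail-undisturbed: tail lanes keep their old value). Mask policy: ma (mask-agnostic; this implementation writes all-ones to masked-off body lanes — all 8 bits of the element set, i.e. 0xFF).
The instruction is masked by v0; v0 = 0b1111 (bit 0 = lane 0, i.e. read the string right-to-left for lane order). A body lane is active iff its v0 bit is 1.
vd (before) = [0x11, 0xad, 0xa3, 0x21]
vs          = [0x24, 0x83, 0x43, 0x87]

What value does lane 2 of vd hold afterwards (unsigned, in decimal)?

lanes per group: 128·1/4/8 = 4
AVL=4 ≤ VLMAX=4, so vl = 4
[0] add(0x11,0x24) = 0x35
[1] add(0xad,0x83) = 0x30
[2] add(0xa3,0x43) = 0xe6
[3] add(0x21,0x87) = 0xa8

vd[2] = 230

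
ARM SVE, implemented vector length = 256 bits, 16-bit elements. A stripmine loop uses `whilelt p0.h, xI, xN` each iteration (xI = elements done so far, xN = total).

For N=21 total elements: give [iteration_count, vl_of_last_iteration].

[iterations, last_vl] = [2, 5]

register lanes = 256/16 = 16
21 elements at 16/iter → 2 passes, remainder 5 on the last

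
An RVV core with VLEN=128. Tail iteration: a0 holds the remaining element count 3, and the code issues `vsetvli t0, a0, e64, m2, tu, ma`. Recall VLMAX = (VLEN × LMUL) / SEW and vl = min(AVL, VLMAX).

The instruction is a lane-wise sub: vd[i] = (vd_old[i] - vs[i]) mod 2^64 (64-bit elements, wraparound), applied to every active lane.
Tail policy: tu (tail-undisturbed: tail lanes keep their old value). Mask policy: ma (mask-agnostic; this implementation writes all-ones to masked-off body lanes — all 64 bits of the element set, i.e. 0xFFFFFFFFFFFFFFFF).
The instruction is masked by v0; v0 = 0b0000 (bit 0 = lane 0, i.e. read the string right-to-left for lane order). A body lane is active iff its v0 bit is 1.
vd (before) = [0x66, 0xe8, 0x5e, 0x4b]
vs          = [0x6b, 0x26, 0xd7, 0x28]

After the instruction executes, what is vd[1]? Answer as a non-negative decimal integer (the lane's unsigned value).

vd[1] = 18446744073709551615

VLMAX = (128 × 2) / 64 = 4 lanes
vl ← min(3, 4) = 3
vd[0] mask-off/ones -> 0xffffffffffffffff
vd[1] mask-off/ones -> 0xffffffffffffffff
vd[2] mask-off/ones -> 0xffffffffffffffff
vd[3] tail/keep -> 0x4b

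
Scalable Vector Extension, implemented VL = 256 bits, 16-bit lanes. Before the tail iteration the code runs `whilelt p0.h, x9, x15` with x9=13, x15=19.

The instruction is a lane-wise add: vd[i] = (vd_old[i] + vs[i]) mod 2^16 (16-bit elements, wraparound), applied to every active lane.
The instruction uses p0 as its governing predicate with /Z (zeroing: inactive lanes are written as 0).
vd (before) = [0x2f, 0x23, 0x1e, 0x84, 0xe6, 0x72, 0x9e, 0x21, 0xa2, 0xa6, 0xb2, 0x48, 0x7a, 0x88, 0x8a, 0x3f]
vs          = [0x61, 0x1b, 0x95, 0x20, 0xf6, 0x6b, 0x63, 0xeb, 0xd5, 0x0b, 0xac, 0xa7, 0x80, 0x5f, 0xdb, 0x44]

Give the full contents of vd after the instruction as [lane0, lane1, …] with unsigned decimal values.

256-bit reg / 16-bit elem → 16 lanes
active while 13+j < 19, i.e. j ∈ [0,6) capped at 16 ⇒ 6
lane  0: add(0x2f,0x61) ⇒ 0x90
lane  1: add(0x23,0x1b) ⇒ 0x3e
lane  2: add(0x1e,0x95) ⇒ 0xb3
lane  3: add(0x84,0x20) ⇒ 0xa4
lane  4: add(0xe6,0xf6) ⇒ 0x1dc
lane  5: add(0x72,0x6b) ⇒ 0xdd
lane  6: tail/zero ⇒ 0x00
lane  7: tail/zero ⇒ 0x00
lane  8: tail/zero ⇒ 0x00
lane  9: tail/zero ⇒ 0x00
lane 10: tail/zero ⇒ 0x00
lane 11: tail/zero ⇒ 0x00
lane 12: tail/zero ⇒ 0x00
lane 13: tail/zero ⇒ 0x00
lane 14: tail/zero ⇒ 0x00
lane 15: tail/zero ⇒ 0x00

vd = [144, 62, 179, 164, 476, 221, 0, 0, 0, 0, 0, 0, 0, 0, 0, 0]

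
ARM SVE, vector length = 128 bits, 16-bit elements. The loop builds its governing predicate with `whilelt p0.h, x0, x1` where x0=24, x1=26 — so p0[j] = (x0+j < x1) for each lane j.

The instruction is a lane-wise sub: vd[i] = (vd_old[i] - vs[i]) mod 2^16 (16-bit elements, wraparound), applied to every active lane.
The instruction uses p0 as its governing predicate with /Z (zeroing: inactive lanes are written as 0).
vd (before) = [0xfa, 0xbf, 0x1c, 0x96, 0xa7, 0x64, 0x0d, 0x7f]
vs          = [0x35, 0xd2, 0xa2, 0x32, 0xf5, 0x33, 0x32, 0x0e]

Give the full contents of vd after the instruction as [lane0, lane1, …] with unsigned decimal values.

vd = [197, 65517, 0, 0, 0, 0, 0, 0]

128-bit reg / 16-bit elem → 8 lanes
whilelt: lane j active iff 24+j < 26 → j < 2 → 2 active
lane  0: sub(0xfa,0x35) ⇒ 0xc5
lane  1: sub(0xbf,0xd2) ⇒ 0xffed
lane  2: tail/zero ⇒ 0x00
lane  3: tail/zero ⇒ 0x00
lane  4: tail/zero ⇒ 0x00
lane  5: tail/zero ⇒ 0x00
lane  6: tail/zero ⇒ 0x00
lane  7: tail/zero ⇒ 0x00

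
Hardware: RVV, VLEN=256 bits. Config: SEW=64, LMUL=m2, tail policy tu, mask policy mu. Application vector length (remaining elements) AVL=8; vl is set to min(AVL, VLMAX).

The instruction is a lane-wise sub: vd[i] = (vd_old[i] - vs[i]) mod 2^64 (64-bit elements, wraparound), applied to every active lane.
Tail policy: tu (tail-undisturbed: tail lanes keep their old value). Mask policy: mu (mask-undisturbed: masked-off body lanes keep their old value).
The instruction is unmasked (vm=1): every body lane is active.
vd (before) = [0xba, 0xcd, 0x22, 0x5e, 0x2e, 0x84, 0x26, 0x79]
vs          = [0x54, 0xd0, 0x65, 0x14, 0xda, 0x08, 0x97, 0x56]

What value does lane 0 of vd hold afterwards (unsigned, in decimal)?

vd[0] = 102

VLMAX = VLEN×LMUL/SEW = 256×2/64 = 8
AVL=8 ≤ VLMAX=8, so vl = 8
  i=0: sub(0xba,0x54) → 102
  i=1: sub(0xcd,0xd0) → 18446744073709551613
  i=2: sub(0x22,0x65) → 18446744073709551549
  i=3: sub(0x5e,0x14) → 74
  i=4: sub(0x2e,0xda) → 18446744073709551444
  i=5: sub(0x84,0x08) → 124
  i=6: sub(0x26,0x97) → 18446744073709551503
  i=7: sub(0x79,0x56) → 35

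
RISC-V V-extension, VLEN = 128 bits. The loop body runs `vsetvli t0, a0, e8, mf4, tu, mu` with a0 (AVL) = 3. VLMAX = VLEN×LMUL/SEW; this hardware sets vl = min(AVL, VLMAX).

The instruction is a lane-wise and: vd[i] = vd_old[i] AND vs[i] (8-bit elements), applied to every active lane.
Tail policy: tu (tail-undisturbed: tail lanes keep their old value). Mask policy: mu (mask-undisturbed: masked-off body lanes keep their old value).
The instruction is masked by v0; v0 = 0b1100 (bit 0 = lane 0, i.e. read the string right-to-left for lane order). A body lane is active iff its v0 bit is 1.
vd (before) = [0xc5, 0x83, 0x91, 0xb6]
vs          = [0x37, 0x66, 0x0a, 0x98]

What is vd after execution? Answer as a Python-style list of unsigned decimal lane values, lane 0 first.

VLMAX = VLEN×LMUL/SEW = 128×1/4/8 = 4
vl = min(AVL, VLMAX) = min(3, 4) = 3
  i=0: mask-off/keep → 197
  i=1: mask-off/keep → 131
  i=2: and(0x91,0x0a) → 0
  i=3: tail/keep → 182

vd = [197, 131, 0, 182]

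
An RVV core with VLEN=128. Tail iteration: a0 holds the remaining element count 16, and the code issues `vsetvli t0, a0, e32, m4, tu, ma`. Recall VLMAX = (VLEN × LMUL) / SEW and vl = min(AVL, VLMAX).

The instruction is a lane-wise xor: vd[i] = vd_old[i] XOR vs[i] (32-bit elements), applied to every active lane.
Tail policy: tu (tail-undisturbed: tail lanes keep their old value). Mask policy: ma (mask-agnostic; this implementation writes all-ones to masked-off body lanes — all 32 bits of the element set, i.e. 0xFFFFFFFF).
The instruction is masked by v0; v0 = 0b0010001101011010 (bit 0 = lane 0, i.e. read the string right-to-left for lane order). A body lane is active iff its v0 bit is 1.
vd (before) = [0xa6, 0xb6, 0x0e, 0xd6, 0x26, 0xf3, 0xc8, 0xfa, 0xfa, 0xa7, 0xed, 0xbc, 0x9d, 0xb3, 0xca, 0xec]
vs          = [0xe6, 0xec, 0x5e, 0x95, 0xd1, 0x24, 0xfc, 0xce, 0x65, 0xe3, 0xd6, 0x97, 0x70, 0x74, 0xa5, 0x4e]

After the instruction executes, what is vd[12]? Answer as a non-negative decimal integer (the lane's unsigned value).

vd[12] = 4294967295

lanes per group: 128·4/32 = 16
vl = min(AVL, VLMAX) = min(16, 16) = 16
vd[0] mask-off/ones -> 0xffffffff
vd[1] xor(0xb6,0xec) -> 0x5a
vd[2] mask-off/ones -> 0xffffffff
vd[3] xor(0xd6,0x95) -> 0x43
vd[4] xor(0x26,0xd1) -> 0xf7
vd[5] mask-off/ones -> 0xffffffff
vd[6] xor(0xc8,0xfc) -> 0x34
vd[7] mask-off/ones -> 0xffffffff
vd[8] xor(0xfa,0x65) -> 0x9f
vd[9] xor(0xa7,0xe3) -> 0x44
vd[10] mask-off/ones -> 0xffffffff
vd[11] mask-off/ones -> 0xffffffff
vd[12] mask-off/ones -> 0xffffffff
vd[13] xor(0xb3,0x74) -> 0xc7
vd[14] mask-off/ones -> 0xffffffff
vd[15] mask-off/ones -> 0xffffffff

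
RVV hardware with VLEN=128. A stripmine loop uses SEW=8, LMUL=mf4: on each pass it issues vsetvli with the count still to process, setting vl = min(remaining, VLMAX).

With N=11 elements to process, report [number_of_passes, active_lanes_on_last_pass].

lanes per group: 128·1/4/8 = 4
11 elements at 4/iter → 3 passes, remainder 3 on the last

[iterations, last_vl] = [3, 3]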